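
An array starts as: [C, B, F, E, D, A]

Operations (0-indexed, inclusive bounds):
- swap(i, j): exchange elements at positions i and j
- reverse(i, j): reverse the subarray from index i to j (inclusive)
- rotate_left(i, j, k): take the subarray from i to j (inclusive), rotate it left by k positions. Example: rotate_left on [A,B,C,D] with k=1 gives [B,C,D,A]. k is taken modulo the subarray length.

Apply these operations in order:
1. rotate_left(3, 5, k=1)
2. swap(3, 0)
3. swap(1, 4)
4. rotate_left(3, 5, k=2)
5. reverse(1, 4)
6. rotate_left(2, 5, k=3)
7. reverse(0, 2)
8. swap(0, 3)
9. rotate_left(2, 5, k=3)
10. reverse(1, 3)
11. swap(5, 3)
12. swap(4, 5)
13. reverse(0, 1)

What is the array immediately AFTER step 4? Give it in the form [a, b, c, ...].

After 1 (rotate_left(3, 5, k=1)): [C, B, F, D, A, E]
After 2 (swap(3, 0)): [D, B, F, C, A, E]
After 3 (swap(1, 4)): [D, A, F, C, B, E]
After 4 (rotate_left(3, 5, k=2)): [D, A, F, E, C, B]

Answer: [D, A, F, E, C, B]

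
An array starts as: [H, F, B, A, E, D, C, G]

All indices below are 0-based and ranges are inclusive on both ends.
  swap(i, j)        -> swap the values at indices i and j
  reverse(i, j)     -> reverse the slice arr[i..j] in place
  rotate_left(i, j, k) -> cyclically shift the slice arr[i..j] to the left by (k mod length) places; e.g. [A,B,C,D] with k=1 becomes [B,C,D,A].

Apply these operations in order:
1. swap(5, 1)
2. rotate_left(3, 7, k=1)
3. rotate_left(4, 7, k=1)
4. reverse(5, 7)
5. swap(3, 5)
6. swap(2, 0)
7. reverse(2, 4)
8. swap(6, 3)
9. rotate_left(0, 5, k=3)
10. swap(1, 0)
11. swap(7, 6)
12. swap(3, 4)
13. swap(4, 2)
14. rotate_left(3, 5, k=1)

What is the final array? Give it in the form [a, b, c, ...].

Answer: [H, A, B, E, C, D, G, F]

Derivation:
After 1 (swap(5, 1)): [H, D, B, A, E, F, C, G]
After 2 (rotate_left(3, 7, k=1)): [H, D, B, E, F, C, G, A]
After 3 (rotate_left(4, 7, k=1)): [H, D, B, E, C, G, A, F]
After 4 (reverse(5, 7)): [H, D, B, E, C, F, A, G]
After 5 (swap(3, 5)): [H, D, B, F, C, E, A, G]
After 6 (swap(2, 0)): [B, D, H, F, C, E, A, G]
After 7 (reverse(2, 4)): [B, D, C, F, H, E, A, G]
After 8 (swap(6, 3)): [B, D, C, A, H, E, F, G]
After 9 (rotate_left(0, 5, k=3)): [A, H, E, B, D, C, F, G]
After 10 (swap(1, 0)): [H, A, E, B, D, C, F, G]
After 11 (swap(7, 6)): [H, A, E, B, D, C, G, F]
After 12 (swap(3, 4)): [H, A, E, D, B, C, G, F]
After 13 (swap(4, 2)): [H, A, B, D, E, C, G, F]
After 14 (rotate_left(3, 5, k=1)): [H, A, B, E, C, D, G, F]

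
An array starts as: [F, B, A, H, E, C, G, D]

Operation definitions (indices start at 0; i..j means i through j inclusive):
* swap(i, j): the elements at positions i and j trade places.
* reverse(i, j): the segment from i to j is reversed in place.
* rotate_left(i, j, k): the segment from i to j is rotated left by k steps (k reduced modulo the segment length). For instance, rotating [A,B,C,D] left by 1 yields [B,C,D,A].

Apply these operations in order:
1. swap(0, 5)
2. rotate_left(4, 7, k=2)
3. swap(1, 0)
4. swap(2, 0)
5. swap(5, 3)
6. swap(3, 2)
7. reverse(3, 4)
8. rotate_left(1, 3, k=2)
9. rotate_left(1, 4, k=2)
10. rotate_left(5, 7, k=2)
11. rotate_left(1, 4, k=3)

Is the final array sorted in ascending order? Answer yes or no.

After 1 (swap(0, 5)): [C, B, A, H, E, F, G, D]
After 2 (rotate_left(4, 7, k=2)): [C, B, A, H, G, D, E, F]
After 3 (swap(1, 0)): [B, C, A, H, G, D, E, F]
After 4 (swap(2, 0)): [A, C, B, H, G, D, E, F]
After 5 (swap(5, 3)): [A, C, B, D, G, H, E, F]
After 6 (swap(3, 2)): [A, C, D, B, G, H, E, F]
After 7 (reverse(3, 4)): [A, C, D, G, B, H, E, F]
After 8 (rotate_left(1, 3, k=2)): [A, G, C, D, B, H, E, F]
After 9 (rotate_left(1, 4, k=2)): [A, D, B, G, C, H, E, F]
After 10 (rotate_left(5, 7, k=2)): [A, D, B, G, C, F, H, E]
After 11 (rotate_left(1, 4, k=3)): [A, C, D, B, G, F, H, E]

Answer: no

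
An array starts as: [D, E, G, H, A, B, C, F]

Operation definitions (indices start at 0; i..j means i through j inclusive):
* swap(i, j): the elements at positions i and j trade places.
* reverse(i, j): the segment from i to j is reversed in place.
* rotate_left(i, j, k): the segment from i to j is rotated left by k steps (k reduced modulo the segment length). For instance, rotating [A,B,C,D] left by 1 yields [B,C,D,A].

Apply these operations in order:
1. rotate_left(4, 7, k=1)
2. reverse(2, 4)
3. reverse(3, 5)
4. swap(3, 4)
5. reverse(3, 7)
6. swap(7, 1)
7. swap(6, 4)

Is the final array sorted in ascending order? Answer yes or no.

After 1 (rotate_left(4, 7, k=1)): [D, E, G, H, B, C, F, A]
After 2 (reverse(2, 4)): [D, E, B, H, G, C, F, A]
After 3 (reverse(3, 5)): [D, E, B, C, G, H, F, A]
After 4 (swap(3, 4)): [D, E, B, G, C, H, F, A]
After 5 (reverse(3, 7)): [D, E, B, A, F, H, C, G]
After 6 (swap(7, 1)): [D, G, B, A, F, H, C, E]
After 7 (swap(6, 4)): [D, G, B, A, C, H, F, E]

Answer: no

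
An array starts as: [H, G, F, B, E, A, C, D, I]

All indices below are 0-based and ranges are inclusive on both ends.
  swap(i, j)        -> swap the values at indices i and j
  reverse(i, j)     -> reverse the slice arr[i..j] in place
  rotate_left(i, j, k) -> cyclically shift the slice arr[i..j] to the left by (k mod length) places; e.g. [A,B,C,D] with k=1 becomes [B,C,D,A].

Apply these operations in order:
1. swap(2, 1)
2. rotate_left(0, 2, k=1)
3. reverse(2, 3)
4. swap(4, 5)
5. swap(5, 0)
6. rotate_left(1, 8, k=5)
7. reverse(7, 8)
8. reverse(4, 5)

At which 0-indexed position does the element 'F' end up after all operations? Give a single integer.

After 1 (swap(2, 1)): [H, F, G, B, E, A, C, D, I]
After 2 (rotate_left(0, 2, k=1)): [F, G, H, B, E, A, C, D, I]
After 3 (reverse(2, 3)): [F, G, B, H, E, A, C, D, I]
After 4 (swap(4, 5)): [F, G, B, H, A, E, C, D, I]
After 5 (swap(5, 0)): [E, G, B, H, A, F, C, D, I]
After 6 (rotate_left(1, 8, k=5)): [E, C, D, I, G, B, H, A, F]
After 7 (reverse(7, 8)): [E, C, D, I, G, B, H, F, A]
After 8 (reverse(4, 5)): [E, C, D, I, B, G, H, F, A]

Answer: 7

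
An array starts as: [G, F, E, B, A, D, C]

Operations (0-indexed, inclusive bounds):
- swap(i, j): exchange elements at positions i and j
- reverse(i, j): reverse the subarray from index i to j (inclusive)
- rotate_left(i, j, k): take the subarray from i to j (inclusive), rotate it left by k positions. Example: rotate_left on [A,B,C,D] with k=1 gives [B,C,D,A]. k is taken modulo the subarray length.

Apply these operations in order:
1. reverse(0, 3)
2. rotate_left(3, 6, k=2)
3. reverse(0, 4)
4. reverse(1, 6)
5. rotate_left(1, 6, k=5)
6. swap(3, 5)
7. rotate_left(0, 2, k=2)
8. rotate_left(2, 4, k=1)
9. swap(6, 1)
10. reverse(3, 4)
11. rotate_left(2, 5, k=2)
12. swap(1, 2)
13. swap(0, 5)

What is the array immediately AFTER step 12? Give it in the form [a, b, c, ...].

After 1 (reverse(0, 3)): [B, E, F, G, A, D, C]
After 2 (rotate_left(3, 6, k=2)): [B, E, F, D, C, G, A]
After 3 (reverse(0, 4)): [C, D, F, E, B, G, A]
After 4 (reverse(1, 6)): [C, A, G, B, E, F, D]
After 5 (rotate_left(1, 6, k=5)): [C, D, A, G, B, E, F]
After 6 (swap(3, 5)): [C, D, A, E, B, G, F]
After 7 (rotate_left(0, 2, k=2)): [A, C, D, E, B, G, F]
After 8 (rotate_left(2, 4, k=1)): [A, C, E, B, D, G, F]
After 9 (swap(6, 1)): [A, F, E, B, D, G, C]
After 10 (reverse(3, 4)): [A, F, E, D, B, G, C]
After 11 (rotate_left(2, 5, k=2)): [A, F, B, G, E, D, C]
After 12 (swap(1, 2)): [A, B, F, G, E, D, C]

Answer: [A, B, F, G, E, D, C]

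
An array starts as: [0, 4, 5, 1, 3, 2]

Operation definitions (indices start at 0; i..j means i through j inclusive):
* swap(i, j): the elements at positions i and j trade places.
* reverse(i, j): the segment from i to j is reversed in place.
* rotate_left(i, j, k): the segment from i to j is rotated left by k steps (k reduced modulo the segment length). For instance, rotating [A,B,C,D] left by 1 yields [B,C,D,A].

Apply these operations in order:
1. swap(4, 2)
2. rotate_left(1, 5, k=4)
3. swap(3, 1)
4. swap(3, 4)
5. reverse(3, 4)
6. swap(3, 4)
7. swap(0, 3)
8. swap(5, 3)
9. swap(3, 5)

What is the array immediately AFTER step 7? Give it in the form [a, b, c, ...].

Answer: [1, 3, 4, 0, 2, 5]

Derivation:
After 1 (swap(4, 2)): [0, 4, 3, 1, 5, 2]
After 2 (rotate_left(1, 5, k=4)): [0, 2, 4, 3, 1, 5]
After 3 (swap(3, 1)): [0, 3, 4, 2, 1, 5]
After 4 (swap(3, 4)): [0, 3, 4, 1, 2, 5]
After 5 (reverse(3, 4)): [0, 3, 4, 2, 1, 5]
After 6 (swap(3, 4)): [0, 3, 4, 1, 2, 5]
After 7 (swap(0, 3)): [1, 3, 4, 0, 2, 5]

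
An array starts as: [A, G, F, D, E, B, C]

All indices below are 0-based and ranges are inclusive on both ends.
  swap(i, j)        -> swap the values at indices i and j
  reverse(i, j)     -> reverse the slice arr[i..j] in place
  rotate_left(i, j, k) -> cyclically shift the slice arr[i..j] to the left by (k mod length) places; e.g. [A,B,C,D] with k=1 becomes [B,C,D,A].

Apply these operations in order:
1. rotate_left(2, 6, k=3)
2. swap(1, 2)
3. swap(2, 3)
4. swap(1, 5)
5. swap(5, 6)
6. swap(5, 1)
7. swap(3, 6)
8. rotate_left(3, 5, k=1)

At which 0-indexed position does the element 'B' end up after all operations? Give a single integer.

After 1 (rotate_left(2, 6, k=3)): [A, G, B, C, F, D, E]
After 2 (swap(1, 2)): [A, B, G, C, F, D, E]
After 3 (swap(2, 3)): [A, B, C, G, F, D, E]
After 4 (swap(1, 5)): [A, D, C, G, F, B, E]
After 5 (swap(5, 6)): [A, D, C, G, F, E, B]
After 6 (swap(5, 1)): [A, E, C, G, F, D, B]
After 7 (swap(3, 6)): [A, E, C, B, F, D, G]
After 8 (rotate_left(3, 5, k=1)): [A, E, C, F, D, B, G]

Answer: 5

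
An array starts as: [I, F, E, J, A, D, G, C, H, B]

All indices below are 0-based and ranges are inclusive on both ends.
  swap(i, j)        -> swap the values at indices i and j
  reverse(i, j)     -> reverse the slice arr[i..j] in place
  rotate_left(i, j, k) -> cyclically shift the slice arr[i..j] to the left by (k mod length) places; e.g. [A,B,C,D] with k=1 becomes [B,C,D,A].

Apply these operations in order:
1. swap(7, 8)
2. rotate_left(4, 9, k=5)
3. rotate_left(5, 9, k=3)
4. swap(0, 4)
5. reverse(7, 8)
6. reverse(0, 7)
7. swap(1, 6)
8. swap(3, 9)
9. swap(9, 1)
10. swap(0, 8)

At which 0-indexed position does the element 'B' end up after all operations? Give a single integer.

After 1 (swap(7, 8)): [I, F, E, J, A, D, G, H, C, B]
After 2 (rotate_left(4, 9, k=5)): [I, F, E, J, B, A, D, G, H, C]
After 3 (rotate_left(5, 9, k=3)): [I, F, E, J, B, H, C, A, D, G]
After 4 (swap(0, 4)): [B, F, E, J, I, H, C, A, D, G]
After 5 (reverse(7, 8)): [B, F, E, J, I, H, C, D, A, G]
After 6 (reverse(0, 7)): [D, C, H, I, J, E, F, B, A, G]
After 7 (swap(1, 6)): [D, F, H, I, J, E, C, B, A, G]
After 8 (swap(3, 9)): [D, F, H, G, J, E, C, B, A, I]
After 9 (swap(9, 1)): [D, I, H, G, J, E, C, B, A, F]
After 10 (swap(0, 8)): [A, I, H, G, J, E, C, B, D, F]

Answer: 7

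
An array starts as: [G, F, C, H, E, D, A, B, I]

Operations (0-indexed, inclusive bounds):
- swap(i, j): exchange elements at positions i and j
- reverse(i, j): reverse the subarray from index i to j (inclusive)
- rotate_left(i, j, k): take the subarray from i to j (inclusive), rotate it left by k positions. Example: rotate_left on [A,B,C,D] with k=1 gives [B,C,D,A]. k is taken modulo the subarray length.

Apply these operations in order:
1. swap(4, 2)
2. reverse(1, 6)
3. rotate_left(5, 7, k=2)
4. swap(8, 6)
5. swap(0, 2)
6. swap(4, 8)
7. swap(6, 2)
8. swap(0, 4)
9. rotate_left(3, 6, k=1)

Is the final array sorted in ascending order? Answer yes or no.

Answer: no

Derivation:
After 1 (swap(4, 2)): [G, F, E, H, C, D, A, B, I]
After 2 (reverse(1, 6)): [G, A, D, C, H, E, F, B, I]
After 3 (rotate_left(5, 7, k=2)): [G, A, D, C, H, B, E, F, I]
After 4 (swap(8, 6)): [G, A, D, C, H, B, I, F, E]
After 5 (swap(0, 2)): [D, A, G, C, H, B, I, F, E]
After 6 (swap(4, 8)): [D, A, G, C, E, B, I, F, H]
After 7 (swap(6, 2)): [D, A, I, C, E, B, G, F, H]
After 8 (swap(0, 4)): [E, A, I, C, D, B, G, F, H]
After 9 (rotate_left(3, 6, k=1)): [E, A, I, D, B, G, C, F, H]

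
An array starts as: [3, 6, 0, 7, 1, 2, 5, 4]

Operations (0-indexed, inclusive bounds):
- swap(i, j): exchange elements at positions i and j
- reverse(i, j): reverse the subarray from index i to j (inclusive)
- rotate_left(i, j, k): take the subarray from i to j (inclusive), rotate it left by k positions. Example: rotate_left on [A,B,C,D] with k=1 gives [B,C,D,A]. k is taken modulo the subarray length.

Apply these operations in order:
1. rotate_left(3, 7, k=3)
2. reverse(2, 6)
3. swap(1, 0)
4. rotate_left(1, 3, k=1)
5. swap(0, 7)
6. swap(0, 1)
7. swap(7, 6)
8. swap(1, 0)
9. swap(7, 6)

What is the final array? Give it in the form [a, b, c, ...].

Answer: [2, 1, 7, 3, 4, 5, 0, 6]

Derivation:
After 1 (rotate_left(3, 7, k=3)): [3, 6, 0, 5, 4, 7, 1, 2]
After 2 (reverse(2, 6)): [3, 6, 1, 7, 4, 5, 0, 2]
After 3 (swap(1, 0)): [6, 3, 1, 7, 4, 5, 0, 2]
After 4 (rotate_left(1, 3, k=1)): [6, 1, 7, 3, 4, 5, 0, 2]
After 5 (swap(0, 7)): [2, 1, 7, 3, 4, 5, 0, 6]
After 6 (swap(0, 1)): [1, 2, 7, 3, 4, 5, 0, 6]
After 7 (swap(7, 6)): [1, 2, 7, 3, 4, 5, 6, 0]
After 8 (swap(1, 0)): [2, 1, 7, 3, 4, 5, 6, 0]
After 9 (swap(7, 6)): [2, 1, 7, 3, 4, 5, 0, 6]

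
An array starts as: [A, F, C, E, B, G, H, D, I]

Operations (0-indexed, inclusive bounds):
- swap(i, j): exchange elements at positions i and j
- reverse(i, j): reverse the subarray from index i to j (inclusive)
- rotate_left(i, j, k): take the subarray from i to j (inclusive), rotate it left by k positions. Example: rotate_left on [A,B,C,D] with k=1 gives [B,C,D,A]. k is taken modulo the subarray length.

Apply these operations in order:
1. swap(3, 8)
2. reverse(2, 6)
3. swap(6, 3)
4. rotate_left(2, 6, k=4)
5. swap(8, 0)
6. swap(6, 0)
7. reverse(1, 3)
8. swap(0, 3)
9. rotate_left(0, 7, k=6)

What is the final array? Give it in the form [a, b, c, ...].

Answer: [E, D, F, H, G, I, C, B, A]

Derivation:
After 1 (swap(3, 8)): [A, F, C, I, B, G, H, D, E]
After 2 (reverse(2, 6)): [A, F, H, G, B, I, C, D, E]
After 3 (swap(6, 3)): [A, F, H, C, B, I, G, D, E]
After 4 (rotate_left(2, 6, k=4)): [A, F, G, H, C, B, I, D, E]
After 5 (swap(8, 0)): [E, F, G, H, C, B, I, D, A]
After 6 (swap(6, 0)): [I, F, G, H, C, B, E, D, A]
After 7 (reverse(1, 3)): [I, H, G, F, C, B, E, D, A]
After 8 (swap(0, 3)): [F, H, G, I, C, B, E, D, A]
After 9 (rotate_left(0, 7, k=6)): [E, D, F, H, G, I, C, B, A]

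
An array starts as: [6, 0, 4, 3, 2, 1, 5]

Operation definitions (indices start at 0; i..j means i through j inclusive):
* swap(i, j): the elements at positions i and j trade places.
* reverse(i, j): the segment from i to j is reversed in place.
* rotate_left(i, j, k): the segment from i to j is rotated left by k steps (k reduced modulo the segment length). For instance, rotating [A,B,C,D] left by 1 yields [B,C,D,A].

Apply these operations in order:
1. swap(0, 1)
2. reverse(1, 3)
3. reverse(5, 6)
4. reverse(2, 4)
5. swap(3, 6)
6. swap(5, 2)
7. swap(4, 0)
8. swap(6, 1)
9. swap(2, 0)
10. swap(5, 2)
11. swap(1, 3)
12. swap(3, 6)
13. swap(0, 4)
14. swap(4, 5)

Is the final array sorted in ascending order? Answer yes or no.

Answer: yes

Derivation:
After 1 (swap(0, 1)): [0, 6, 4, 3, 2, 1, 5]
After 2 (reverse(1, 3)): [0, 3, 4, 6, 2, 1, 5]
After 3 (reverse(5, 6)): [0, 3, 4, 6, 2, 5, 1]
After 4 (reverse(2, 4)): [0, 3, 2, 6, 4, 5, 1]
After 5 (swap(3, 6)): [0, 3, 2, 1, 4, 5, 6]
After 6 (swap(5, 2)): [0, 3, 5, 1, 4, 2, 6]
After 7 (swap(4, 0)): [4, 3, 5, 1, 0, 2, 6]
After 8 (swap(6, 1)): [4, 6, 5, 1, 0, 2, 3]
After 9 (swap(2, 0)): [5, 6, 4, 1, 0, 2, 3]
After 10 (swap(5, 2)): [5, 6, 2, 1, 0, 4, 3]
After 11 (swap(1, 3)): [5, 1, 2, 6, 0, 4, 3]
After 12 (swap(3, 6)): [5, 1, 2, 3, 0, 4, 6]
After 13 (swap(0, 4)): [0, 1, 2, 3, 5, 4, 6]
After 14 (swap(4, 5)): [0, 1, 2, 3, 4, 5, 6]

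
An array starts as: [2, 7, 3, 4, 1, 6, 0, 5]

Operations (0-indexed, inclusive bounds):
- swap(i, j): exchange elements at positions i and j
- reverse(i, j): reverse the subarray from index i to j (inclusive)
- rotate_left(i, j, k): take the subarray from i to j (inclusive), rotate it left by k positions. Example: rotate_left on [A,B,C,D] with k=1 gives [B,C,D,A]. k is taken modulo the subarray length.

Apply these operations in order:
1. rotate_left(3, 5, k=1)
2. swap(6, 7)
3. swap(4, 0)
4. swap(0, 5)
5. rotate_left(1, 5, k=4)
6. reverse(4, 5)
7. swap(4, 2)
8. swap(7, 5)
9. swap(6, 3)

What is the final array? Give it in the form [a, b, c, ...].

Answer: [4, 6, 2, 5, 7, 0, 3, 1]

Derivation:
After 1 (rotate_left(3, 5, k=1)): [2, 7, 3, 1, 6, 4, 0, 5]
After 2 (swap(6, 7)): [2, 7, 3, 1, 6, 4, 5, 0]
After 3 (swap(4, 0)): [6, 7, 3, 1, 2, 4, 5, 0]
After 4 (swap(0, 5)): [4, 7, 3, 1, 2, 6, 5, 0]
After 5 (rotate_left(1, 5, k=4)): [4, 6, 7, 3, 1, 2, 5, 0]
After 6 (reverse(4, 5)): [4, 6, 7, 3, 2, 1, 5, 0]
After 7 (swap(4, 2)): [4, 6, 2, 3, 7, 1, 5, 0]
After 8 (swap(7, 5)): [4, 6, 2, 3, 7, 0, 5, 1]
After 9 (swap(6, 3)): [4, 6, 2, 5, 7, 0, 3, 1]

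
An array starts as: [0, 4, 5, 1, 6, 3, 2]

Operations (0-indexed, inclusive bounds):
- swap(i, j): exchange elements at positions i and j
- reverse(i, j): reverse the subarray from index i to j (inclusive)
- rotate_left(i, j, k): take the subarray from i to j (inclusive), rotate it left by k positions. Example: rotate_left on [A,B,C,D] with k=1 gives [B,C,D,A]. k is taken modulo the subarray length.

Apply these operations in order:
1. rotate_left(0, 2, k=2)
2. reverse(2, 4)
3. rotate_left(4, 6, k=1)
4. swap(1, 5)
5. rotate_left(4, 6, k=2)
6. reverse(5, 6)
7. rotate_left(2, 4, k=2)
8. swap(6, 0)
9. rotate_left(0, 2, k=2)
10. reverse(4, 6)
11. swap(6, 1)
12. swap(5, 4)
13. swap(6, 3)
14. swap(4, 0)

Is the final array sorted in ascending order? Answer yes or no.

After 1 (rotate_left(0, 2, k=2)): [5, 0, 4, 1, 6, 3, 2]
After 2 (reverse(2, 4)): [5, 0, 6, 1, 4, 3, 2]
After 3 (rotate_left(4, 6, k=1)): [5, 0, 6, 1, 3, 2, 4]
After 4 (swap(1, 5)): [5, 2, 6, 1, 3, 0, 4]
After 5 (rotate_left(4, 6, k=2)): [5, 2, 6, 1, 4, 3, 0]
After 6 (reverse(5, 6)): [5, 2, 6, 1, 4, 0, 3]
After 7 (rotate_left(2, 4, k=2)): [5, 2, 4, 6, 1, 0, 3]
After 8 (swap(6, 0)): [3, 2, 4, 6, 1, 0, 5]
After 9 (rotate_left(0, 2, k=2)): [4, 3, 2, 6, 1, 0, 5]
After 10 (reverse(4, 6)): [4, 3, 2, 6, 5, 0, 1]
After 11 (swap(6, 1)): [4, 1, 2, 6, 5, 0, 3]
After 12 (swap(5, 4)): [4, 1, 2, 6, 0, 5, 3]
After 13 (swap(6, 3)): [4, 1, 2, 3, 0, 5, 6]
After 14 (swap(4, 0)): [0, 1, 2, 3, 4, 5, 6]

Answer: yes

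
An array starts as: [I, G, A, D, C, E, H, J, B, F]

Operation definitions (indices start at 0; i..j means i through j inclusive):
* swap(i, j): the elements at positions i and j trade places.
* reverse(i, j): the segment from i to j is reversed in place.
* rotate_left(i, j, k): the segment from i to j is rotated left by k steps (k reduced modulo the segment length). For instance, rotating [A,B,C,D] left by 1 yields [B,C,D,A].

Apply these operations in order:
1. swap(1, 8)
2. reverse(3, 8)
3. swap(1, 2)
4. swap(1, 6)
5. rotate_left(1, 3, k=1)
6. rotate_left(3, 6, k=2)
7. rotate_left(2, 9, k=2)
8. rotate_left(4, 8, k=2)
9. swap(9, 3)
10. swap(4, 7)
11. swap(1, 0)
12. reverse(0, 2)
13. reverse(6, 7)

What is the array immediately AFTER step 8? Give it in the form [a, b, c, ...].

Answer: [I, B, A, E, D, F, G, J, C, H]

Derivation:
After 1 (swap(1, 8)): [I, B, A, D, C, E, H, J, G, F]
After 2 (reverse(3, 8)): [I, B, A, G, J, H, E, C, D, F]
After 3 (swap(1, 2)): [I, A, B, G, J, H, E, C, D, F]
After 4 (swap(1, 6)): [I, E, B, G, J, H, A, C, D, F]
After 5 (rotate_left(1, 3, k=1)): [I, B, G, E, J, H, A, C, D, F]
After 6 (rotate_left(3, 6, k=2)): [I, B, G, H, A, E, J, C, D, F]
After 7 (rotate_left(2, 9, k=2)): [I, B, A, E, J, C, D, F, G, H]
After 8 (rotate_left(4, 8, k=2)): [I, B, A, E, D, F, G, J, C, H]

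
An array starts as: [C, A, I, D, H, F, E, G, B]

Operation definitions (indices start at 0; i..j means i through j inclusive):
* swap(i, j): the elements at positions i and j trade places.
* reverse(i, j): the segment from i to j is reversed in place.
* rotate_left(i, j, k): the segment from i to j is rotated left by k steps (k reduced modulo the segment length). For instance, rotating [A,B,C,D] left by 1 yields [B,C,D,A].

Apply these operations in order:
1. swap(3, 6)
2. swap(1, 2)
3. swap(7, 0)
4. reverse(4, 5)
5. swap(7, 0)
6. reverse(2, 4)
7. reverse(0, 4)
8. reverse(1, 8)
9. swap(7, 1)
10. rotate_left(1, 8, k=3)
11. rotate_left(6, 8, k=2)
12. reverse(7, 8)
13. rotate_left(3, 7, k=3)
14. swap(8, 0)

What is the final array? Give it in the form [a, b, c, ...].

Answer: [F, H, C, D, G, I, B, E, A]

Derivation:
After 1 (swap(3, 6)): [C, A, I, E, H, F, D, G, B]
After 2 (swap(1, 2)): [C, I, A, E, H, F, D, G, B]
After 3 (swap(7, 0)): [G, I, A, E, H, F, D, C, B]
After 4 (reverse(4, 5)): [G, I, A, E, F, H, D, C, B]
After 5 (swap(7, 0)): [C, I, A, E, F, H, D, G, B]
After 6 (reverse(2, 4)): [C, I, F, E, A, H, D, G, B]
After 7 (reverse(0, 4)): [A, E, F, I, C, H, D, G, B]
After 8 (reverse(1, 8)): [A, B, G, D, H, C, I, F, E]
After 9 (swap(7, 1)): [A, F, G, D, H, C, I, B, E]
After 10 (rotate_left(1, 8, k=3)): [A, H, C, I, B, E, F, G, D]
After 11 (rotate_left(6, 8, k=2)): [A, H, C, I, B, E, D, F, G]
After 12 (reverse(7, 8)): [A, H, C, I, B, E, D, G, F]
After 13 (rotate_left(3, 7, k=3)): [A, H, C, D, G, I, B, E, F]
After 14 (swap(8, 0)): [F, H, C, D, G, I, B, E, A]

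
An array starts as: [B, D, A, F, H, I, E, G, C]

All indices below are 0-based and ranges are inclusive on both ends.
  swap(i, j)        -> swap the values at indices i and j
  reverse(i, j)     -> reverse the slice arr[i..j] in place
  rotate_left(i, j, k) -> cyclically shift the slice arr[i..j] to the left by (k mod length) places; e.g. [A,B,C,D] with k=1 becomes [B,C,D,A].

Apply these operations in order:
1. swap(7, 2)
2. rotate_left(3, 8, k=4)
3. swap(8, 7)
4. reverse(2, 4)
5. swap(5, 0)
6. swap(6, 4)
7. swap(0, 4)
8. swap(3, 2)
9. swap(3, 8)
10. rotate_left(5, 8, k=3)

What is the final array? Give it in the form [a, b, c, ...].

Answer: [H, D, A, I, F, C, B, G, E]

Derivation:
After 1 (swap(7, 2)): [B, D, G, F, H, I, E, A, C]
After 2 (rotate_left(3, 8, k=4)): [B, D, G, A, C, F, H, I, E]
After 3 (swap(8, 7)): [B, D, G, A, C, F, H, E, I]
After 4 (reverse(2, 4)): [B, D, C, A, G, F, H, E, I]
After 5 (swap(5, 0)): [F, D, C, A, G, B, H, E, I]
After 6 (swap(6, 4)): [F, D, C, A, H, B, G, E, I]
After 7 (swap(0, 4)): [H, D, C, A, F, B, G, E, I]
After 8 (swap(3, 2)): [H, D, A, C, F, B, G, E, I]
After 9 (swap(3, 8)): [H, D, A, I, F, B, G, E, C]
After 10 (rotate_left(5, 8, k=3)): [H, D, A, I, F, C, B, G, E]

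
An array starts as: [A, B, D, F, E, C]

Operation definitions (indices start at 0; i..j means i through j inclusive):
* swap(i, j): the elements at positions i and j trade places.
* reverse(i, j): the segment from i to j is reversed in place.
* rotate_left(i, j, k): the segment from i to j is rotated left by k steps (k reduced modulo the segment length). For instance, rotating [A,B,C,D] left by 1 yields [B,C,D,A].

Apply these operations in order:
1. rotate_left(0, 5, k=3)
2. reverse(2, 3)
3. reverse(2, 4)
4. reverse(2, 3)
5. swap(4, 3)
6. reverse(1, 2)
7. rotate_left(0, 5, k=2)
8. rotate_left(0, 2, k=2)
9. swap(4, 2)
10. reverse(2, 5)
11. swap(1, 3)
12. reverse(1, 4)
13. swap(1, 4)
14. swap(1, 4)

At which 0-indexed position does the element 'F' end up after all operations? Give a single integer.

After 1 (rotate_left(0, 5, k=3)): [F, E, C, A, B, D]
After 2 (reverse(2, 3)): [F, E, A, C, B, D]
After 3 (reverse(2, 4)): [F, E, B, C, A, D]
After 4 (reverse(2, 3)): [F, E, C, B, A, D]
After 5 (swap(4, 3)): [F, E, C, A, B, D]
After 6 (reverse(1, 2)): [F, C, E, A, B, D]
After 7 (rotate_left(0, 5, k=2)): [E, A, B, D, F, C]
After 8 (rotate_left(0, 2, k=2)): [B, E, A, D, F, C]
After 9 (swap(4, 2)): [B, E, F, D, A, C]
After 10 (reverse(2, 5)): [B, E, C, A, D, F]
After 11 (swap(1, 3)): [B, A, C, E, D, F]
After 12 (reverse(1, 4)): [B, D, E, C, A, F]
After 13 (swap(1, 4)): [B, A, E, C, D, F]
After 14 (swap(1, 4)): [B, D, E, C, A, F]

Answer: 5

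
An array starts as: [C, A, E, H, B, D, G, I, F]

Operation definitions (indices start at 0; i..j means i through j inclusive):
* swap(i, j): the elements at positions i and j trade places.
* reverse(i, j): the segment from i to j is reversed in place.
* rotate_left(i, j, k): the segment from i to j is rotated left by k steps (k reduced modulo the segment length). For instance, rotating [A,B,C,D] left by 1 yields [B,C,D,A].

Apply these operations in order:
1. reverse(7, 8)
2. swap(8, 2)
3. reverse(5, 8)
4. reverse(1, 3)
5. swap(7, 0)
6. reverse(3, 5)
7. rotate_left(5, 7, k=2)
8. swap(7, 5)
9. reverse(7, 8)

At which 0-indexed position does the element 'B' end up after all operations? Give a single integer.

Answer: 4

Derivation:
After 1 (reverse(7, 8)): [C, A, E, H, B, D, G, F, I]
After 2 (swap(8, 2)): [C, A, I, H, B, D, G, F, E]
After 3 (reverse(5, 8)): [C, A, I, H, B, E, F, G, D]
After 4 (reverse(1, 3)): [C, H, I, A, B, E, F, G, D]
After 5 (swap(7, 0)): [G, H, I, A, B, E, F, C, D]
After 6 (reverse(3, 5)): [G, H, I, E, B, A, F, C, D]
After 7 (rotate_left(5, 7, k=2)): [G, H, I, E, B, C, A, F, D]
After 8 (swap(7, 5)): [G, H, I, E, B, F, A, C, D]
After 9 (reverse(7, 8)): [G, H, I, E, B, F, A, D, C]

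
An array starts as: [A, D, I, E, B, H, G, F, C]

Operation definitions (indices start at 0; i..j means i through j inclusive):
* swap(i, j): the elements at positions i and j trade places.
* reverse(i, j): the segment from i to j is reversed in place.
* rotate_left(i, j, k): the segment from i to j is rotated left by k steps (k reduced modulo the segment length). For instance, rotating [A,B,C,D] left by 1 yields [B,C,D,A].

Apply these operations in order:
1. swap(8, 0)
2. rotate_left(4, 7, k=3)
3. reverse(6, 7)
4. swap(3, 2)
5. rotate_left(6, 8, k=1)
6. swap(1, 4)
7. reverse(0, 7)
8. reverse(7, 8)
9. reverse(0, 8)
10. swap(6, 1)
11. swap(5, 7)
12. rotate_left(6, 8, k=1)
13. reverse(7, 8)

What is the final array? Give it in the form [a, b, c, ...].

After 1 (swap(8, 0)): [C, D, I, E, B, H, G, F, A]
After 2 (rotate_left(4, 7, k=3)): [C, D, I, E, F, B, H, G, A]
After 3 (reverse(6, 7)): [C, D, I, E, F, B, G, H, A]
After 4 (swap(3, 2)): [C, D, E, I, F, B, G, H, A]
After 5 (rotate_left(6, 8, k=1)): [C, D, E, I, F, B, H, A, G]
After 6 (swap(1, 4)): [C, F, E, I, D, B, H, A, G]
After 7 (reverse(0, 7)): [A, H, B, D, I, E, F, C, G]
After 8 (reverse(7, 8)): [A, H, B, D, I, E, F, G, C]
After 9 (reverse(0, 8)): [C, G, F, E, I, D, B, H, A]
After 10 (swap(6, 1)): [C, B, F, E, I, D, G, H, A]
After 11 (swap(5, 7)): [C, B, F, E, I, H, G, D, A]
After 12 (rotate_left(6, 8, k=1)): [C, B, F, E, I, H, D, A, G]
After 13 (reverse(7, 8)): [C, B, F, E, I, H, D, G, A]

Answer: [C, B, F, E, I, H, D, G, A]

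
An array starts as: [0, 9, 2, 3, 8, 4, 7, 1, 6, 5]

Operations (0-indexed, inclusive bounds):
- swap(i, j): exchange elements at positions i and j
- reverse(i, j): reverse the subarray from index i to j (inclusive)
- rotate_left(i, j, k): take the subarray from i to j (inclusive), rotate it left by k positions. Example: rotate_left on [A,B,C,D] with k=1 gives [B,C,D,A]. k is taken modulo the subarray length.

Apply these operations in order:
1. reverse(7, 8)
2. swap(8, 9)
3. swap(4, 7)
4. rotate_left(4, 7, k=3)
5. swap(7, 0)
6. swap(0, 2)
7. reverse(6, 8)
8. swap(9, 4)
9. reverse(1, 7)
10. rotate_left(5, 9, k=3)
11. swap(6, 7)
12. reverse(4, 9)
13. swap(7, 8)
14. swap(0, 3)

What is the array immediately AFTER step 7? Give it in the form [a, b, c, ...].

Answer: [2, 9, 7, 3, 8, 6, 5, 0, 4, 1]

Derivation:
After 1 (reverse(7, 8)): [0, 9, 2, 3, 8, 4, 7, 6, 1, 5]
After 2 (swap(8, 9)): [0, 9, 2, 3, 8, 4, 7, 6, 5, 1]
After 3 (swap(4, 7)): [0, 9, 2, 3, 6, 4, 7, 8, 5, 1]
After 4 (rotate_left(4, 7, k=3)): [0, 9, 2, 3, 8, 6, 4, 7, 5, 1]
After 5 (swap(7, 0)): [7, 9, 2, 3, 8, 6, 4, 0, 5, 1]
After 6 (swap(0, 2)): [2, 9, 7, 3, 8, 6, 4, 0, 5, 1]
After 7 (reverse(6, 8)): [2, 9, 7, 3, 8, 6, 5, 0, 4, 1]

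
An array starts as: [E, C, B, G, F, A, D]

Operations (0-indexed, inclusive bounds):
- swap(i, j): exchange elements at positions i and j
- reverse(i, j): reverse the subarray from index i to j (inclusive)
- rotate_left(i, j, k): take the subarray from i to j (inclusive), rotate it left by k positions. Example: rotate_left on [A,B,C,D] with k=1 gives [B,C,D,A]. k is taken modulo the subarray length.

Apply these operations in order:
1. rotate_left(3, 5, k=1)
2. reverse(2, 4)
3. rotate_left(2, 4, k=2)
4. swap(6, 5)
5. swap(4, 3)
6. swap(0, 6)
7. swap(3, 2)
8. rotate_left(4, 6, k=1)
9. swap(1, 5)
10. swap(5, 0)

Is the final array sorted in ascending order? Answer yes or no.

Answer: no

Derivation:
After 1 (rotate_left(3, 5, k=1)): [E, C, B, F, A, G, D]
After 2 (reverse(2, 4)): [E, C, A, F, B, G, D]
After 3 (rotate_left(2, 4, k=2)): [E, C, B, A, F, G, D]
After 4 (swap(6, 5)): [E, C, B, A, F, D, G]
After 5 (swap(4, 3)): [E, C, B, F, A, D, G]
After 6 (swap(0, 6)): [G, C, B, F, A, D, E]
After 7 (swap(3, 2)): [G, C, F, B, A, D, E]
After 8 (rotate_left(4, 6, k=1)): [G, C, F, B, D, E, A]
After 9 (swap(1, 5)): [G, E, F, B, D, C, A]
After 10 (swap(5, 0)): [C, E, F, B, D, G, A]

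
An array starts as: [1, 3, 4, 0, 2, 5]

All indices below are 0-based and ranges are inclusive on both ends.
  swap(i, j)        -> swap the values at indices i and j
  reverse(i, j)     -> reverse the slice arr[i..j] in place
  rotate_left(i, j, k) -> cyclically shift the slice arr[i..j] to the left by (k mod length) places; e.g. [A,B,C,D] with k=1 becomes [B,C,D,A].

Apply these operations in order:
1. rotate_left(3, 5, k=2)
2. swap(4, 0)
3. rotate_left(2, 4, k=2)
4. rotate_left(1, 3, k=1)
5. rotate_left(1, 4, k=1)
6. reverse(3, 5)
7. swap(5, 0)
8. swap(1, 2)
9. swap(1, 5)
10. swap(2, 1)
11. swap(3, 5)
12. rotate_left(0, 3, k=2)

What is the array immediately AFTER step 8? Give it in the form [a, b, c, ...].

Answer: [5, 3, 4, 2, 1, 0]

Derivation:
After 1 (rotate_left(3, 5, k=2)): [1, 3, 4, 5, 0, 2]
After 2 (swap(4, 0)): [0, 3, 4, 5, 1, 2]
After 3 (rotate_left(2, 4, k=2)): [0, 3, 1, 4, 5, 2]
After 4 (rotate_left(1, 3, k=1)): [0, 1, 4, 3, 5, 2]
After 5 (rotate_left(1, 4, k=1)): [0, 4, 3, 5, 1, 2]
After 6 (reverse(3, 5)): [0, 4, 3, 2, 1, 5]
After 7 (swap(5, 0)): [5, 4, 3, 2, 1, 0]
After 8 (swap(1, 2)): [5, 3, 4, 2, 1, 0]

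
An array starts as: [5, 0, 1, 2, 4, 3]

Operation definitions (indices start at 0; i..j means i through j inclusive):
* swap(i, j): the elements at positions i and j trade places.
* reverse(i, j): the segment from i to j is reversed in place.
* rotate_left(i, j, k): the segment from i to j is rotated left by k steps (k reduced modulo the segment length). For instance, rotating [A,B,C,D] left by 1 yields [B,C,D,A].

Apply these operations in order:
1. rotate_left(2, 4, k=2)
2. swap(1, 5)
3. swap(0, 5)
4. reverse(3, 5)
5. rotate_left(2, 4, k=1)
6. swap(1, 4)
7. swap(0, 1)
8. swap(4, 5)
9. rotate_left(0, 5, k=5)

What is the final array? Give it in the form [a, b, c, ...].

Answer: [3, 4, 0, 5, 2, 1]

Derivation:
After 1 (rotate_left(2, 4, k=2)): [5, 0, 4, 1, 2, 3]
After 2 (swap(1, 5)): [5, 3, 4, 1, 2, 0]
After 3 (swap(0, 5)): [0, 3, 4, 1, 2, 5]
After 4 (reverse(3, 5)): [0, 3, 4, 5, 2, 1]
After 5 (rotate_left(2, 4, k=1)): [0, 3, 5, 2, 4, 1]
After 6 (swap(1, 4)): [0, 4, 5, 2, 3, 1]
After 7 (swap(0, 1)): [4, 0, 5, 2, 3, 1]
After 8 (swap(4, 5)): [4, 0, 5, 2, 1, 3]
After 9 (rotate_left(0, 5, k=5)): [3, 4, 0, 5, 2, 1]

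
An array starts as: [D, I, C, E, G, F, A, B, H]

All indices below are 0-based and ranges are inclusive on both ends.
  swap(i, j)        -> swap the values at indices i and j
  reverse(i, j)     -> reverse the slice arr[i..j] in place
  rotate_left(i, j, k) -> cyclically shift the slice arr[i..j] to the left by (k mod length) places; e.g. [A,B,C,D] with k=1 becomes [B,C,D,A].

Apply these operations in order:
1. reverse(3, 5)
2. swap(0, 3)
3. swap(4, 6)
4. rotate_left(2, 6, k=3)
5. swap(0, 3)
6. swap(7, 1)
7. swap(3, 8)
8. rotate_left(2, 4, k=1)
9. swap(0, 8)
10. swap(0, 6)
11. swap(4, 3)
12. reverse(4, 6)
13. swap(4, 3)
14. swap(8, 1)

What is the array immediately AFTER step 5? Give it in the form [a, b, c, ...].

After 1 (reverse(3, 5)): [D, I, C, F, G, E, A, B, H]
After 2 (swap(0, 3)): [F, I, C, D, G, E, A, B, H]
After 3 (swap(4, 6)): [F, I, C, D, A, E, G, B, H]
After 4 (rotate_left(2, 6, k=3)): [F, I, E, G, C, D, A, B, H]
After 5 (swap(0, 3)): [G, I, E, F, C, D, A, B, H]

Answer: [G, I, E, F, C, D, A, B, H]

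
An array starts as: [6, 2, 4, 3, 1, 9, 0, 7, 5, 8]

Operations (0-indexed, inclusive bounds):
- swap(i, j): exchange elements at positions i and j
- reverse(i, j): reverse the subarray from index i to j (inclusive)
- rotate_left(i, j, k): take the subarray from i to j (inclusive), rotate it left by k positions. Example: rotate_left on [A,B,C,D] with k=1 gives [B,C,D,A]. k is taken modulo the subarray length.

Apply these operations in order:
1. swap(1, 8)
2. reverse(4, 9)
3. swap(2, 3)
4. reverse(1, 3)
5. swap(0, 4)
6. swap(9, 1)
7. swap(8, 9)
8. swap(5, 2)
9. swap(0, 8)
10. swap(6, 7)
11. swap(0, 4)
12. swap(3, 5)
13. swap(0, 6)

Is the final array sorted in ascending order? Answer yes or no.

After 1 (swap(1, 8)): [6, 5, 4, 3, 1, 9, 0, 7, 2, 8]
After 2 (reverse(4, 9)): [6, 5, 4, 3, 8, 2, 7, 0, 9, 1]
After 3 (swap(2, 3)): [6, 5, 3, 4, 8, 2, 7, 0, 9, 1]
After 4 (reverse(1, 3)): [6, 4, 3, 5, 8, 2, 7, 0, 9, 1]
After 5 (swap(0, 4)): [8, 4, 3, 5, 6, 2, 7, 0, 9, 1]
After 6 (swap(9, 1)): [8, 1, 3, 5, 6, 2, 7, 0, 9, 4]
After 7 (swap(8, 9)): [8, 1, 3, 5, 6, 2, 7, 0, 4, 9]
After 8 (swap(5, 2)): [8, 1, 2, 5, 6, 3, 7, 0, 4, 9]
After 9 (swap(0, 8)): [4, 1, 2, 5, 6, 3, 7, 0, 8, 9]
After 10 (swap(6, 7)): [4, 1, 2, 5, 6, 3, 0, 7, 8, 9]
After 11 (swap(0, 4)): [6, 1, 2, 5, 4, 3, 0, 7, 8, 9]
After 12 (swap(3, 5)): [6, 1, 2, 3, 4, 5, 0, 7, 8, 9]
After 13 (swap(0, 6)): [0, 1, 2, 3, 4, 5, 6, 7, 8, 9]

Answer: yes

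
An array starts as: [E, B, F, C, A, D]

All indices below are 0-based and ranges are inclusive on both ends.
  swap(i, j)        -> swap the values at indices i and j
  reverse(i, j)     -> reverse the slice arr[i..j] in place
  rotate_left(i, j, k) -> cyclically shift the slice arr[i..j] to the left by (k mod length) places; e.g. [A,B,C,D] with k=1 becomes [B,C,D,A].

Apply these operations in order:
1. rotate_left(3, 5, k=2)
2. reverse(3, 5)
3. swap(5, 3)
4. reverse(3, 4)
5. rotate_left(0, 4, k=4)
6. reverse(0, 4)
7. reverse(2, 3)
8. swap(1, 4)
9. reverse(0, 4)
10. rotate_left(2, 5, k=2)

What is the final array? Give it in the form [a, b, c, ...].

Answer: [F, B, C, A, E, D]

Derivation:
After 1 (rotate_left(3, 5, k=2)): [E, B, F, D, C, A]
After 2 (reverse(3, 5)): [E, B, F, A, C, D]
After 3 (swap(5, 3)): [E, B, F, D, C, A]
After 4 (reverse(3, 4)): [E, B, F, C, D, A]
After 5 (rotate_left(0, 4, k=4)): [D, E, B, F, C, A]
After 6 (reverse(0, 4)): [C, F, B, E, D, A]
After 7 (reverse(2, 3)): [C, F, E, B, D, A]
After 8 (swap(1, 4)): [C, D, E, B, F, A]
After 9 (reverse(0, 4)): [F, B, E, D, C, A]
After 10 (rotate_left(2, 5, k=2)): [F, B, C, A, E, D]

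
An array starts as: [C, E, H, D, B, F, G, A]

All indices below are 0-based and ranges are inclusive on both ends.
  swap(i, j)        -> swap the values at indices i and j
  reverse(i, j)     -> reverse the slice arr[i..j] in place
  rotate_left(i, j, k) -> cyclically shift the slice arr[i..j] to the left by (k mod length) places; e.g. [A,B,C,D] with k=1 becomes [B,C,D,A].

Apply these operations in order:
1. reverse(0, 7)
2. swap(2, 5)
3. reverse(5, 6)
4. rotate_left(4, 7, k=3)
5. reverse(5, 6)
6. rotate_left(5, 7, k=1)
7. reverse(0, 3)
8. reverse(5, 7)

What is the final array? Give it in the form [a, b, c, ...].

Answer: [B, H, G, A, C, E, F, D]

Derivation:
After 1 (reverse(0, 7)): [A, G, F, B, D, H, E, C]
After 2 (swap(2, 5)): [A, G, H, B, D, F, E, C]
After 3 (reverse(5, 6)): [A, G, H, B, D, E, F, C]
After 4 (rotate_left(4, 7, k=3)): [A, G, H, B, C, D, E, F]
After 5 (reverse(5, 6)): [A, G, H, B, C, E, D, F]
After 6 (rotate_left(5, 7, k=1)): [A, G, H, B, C, D, F, E]
After 7 (reverse(0, 3)): [B, H, G, A, C, D, F, E]
After 8 (reverse(5, 7)): [B, H, G, A, C, E, F, D]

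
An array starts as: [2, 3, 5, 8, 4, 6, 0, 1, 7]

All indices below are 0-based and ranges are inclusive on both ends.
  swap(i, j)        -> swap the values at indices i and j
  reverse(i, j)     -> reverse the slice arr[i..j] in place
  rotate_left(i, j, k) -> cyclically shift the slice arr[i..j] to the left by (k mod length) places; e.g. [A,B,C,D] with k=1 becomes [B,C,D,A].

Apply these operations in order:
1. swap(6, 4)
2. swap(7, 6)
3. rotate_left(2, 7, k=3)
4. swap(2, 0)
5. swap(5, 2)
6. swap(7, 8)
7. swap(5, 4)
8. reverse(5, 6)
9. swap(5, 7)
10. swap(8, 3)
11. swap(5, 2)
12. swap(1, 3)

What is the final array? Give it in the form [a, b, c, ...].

Answer: [6, 0, 7, 3, 2, 5, 4, 8, 1]

Derivation:
After 1 (swap(6, 4)): [2, 3, 5, 8, 0, 6, 4, 1, 7]
After 2 (swap(7, 6)): [2, 3, 5, 8, 0, 6, 1, 4, 7]
After 3 (rotate_left(2, 7, k=3)): [2, 3, 6, 1, 4, 5, 8, 0, 7]
After 4 (swap(2, 0)): [6, 3, 2, 1, 4, 5, 8, 0, 7]
After 5 (swap(5, 2)): [6, 3, 5, 1, 4, 2, 8, 0, 7]
After 6 (swap(7, 8)): [6, 3, 5, 1, 4, 2, 8, 7, 0]
After 7 (swap(5, 4)): [6, 3, 5, 1, 2, 4, 8, 7, 0]
After 8 (reverse(5, 6)): [6, 3, 5, 1, 2, 8, 4, 7, 0]
After 9 (swap(5, 7)): [6, 3, 5, 1, 2, 7, 4, 8, 0]
After 10 (swap(8, 3)): [6, 3, 5, 0, 2, 7, 4, 8, 1]
After 11 (swap(5, 2)): [6, 3, 7, 0, 2, 5, 4, 8, 1]
After 12 (swap(1, 3)): [6, 0, 7, 3, 2, 5, 4, 8, 1]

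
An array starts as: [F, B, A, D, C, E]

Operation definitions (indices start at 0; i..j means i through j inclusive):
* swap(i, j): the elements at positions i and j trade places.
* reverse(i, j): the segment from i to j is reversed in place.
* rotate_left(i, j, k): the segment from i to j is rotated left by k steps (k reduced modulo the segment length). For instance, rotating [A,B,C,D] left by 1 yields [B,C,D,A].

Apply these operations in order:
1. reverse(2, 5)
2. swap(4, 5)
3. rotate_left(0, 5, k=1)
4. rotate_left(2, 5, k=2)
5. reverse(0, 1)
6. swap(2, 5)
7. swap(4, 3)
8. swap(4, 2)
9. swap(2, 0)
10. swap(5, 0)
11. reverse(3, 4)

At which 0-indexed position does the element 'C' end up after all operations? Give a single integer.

Answer: 4

Derivation:
After 1 (reverse(2, 5)): [F, B, E, C, D, A]
After 2 (swap(4, 5)): [F, B, E, C, A, D]
After 3 (rotate_left(0, 5, k=1)): [B, E, C, A, D, F]
After 4 (rotate_left(2, 5, k=2)): [B, E, D, F, C, A]
After 5 (reverse(0, 1)): [E, B, D, F, C, A]
After 6 (swap(2, 5)): [E, B, A, F, C, D]
After 7 (swap(4, 3)): [E, B, A, C, F, D]
After 8 (swap(4, 2)): [E, B, F, C, A, D]
After 9 (swap(2, 0)): [F, B, E, C, A, D]
After 10 (swap(5, 0)): [D, B, E, C, A, F]
After 11 (reverse(3, 4)): [D, B, E, A, C, F]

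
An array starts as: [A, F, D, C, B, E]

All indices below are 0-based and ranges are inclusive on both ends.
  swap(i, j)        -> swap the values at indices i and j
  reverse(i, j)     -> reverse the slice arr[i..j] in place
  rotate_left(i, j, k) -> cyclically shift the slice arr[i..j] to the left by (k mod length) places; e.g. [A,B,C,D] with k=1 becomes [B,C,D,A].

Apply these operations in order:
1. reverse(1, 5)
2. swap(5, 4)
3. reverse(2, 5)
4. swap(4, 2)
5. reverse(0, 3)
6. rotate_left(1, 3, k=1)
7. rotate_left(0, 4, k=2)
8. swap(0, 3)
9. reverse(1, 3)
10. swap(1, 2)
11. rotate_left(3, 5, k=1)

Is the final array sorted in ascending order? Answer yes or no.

Answer: no

Derivation:
After 1 (reverse(1, 5)): [A, E, B, C, D, F]
After 2 (swap(5, 4)): [A, E, B, C, F, D]
After 3 (reverse(2, 5)): [A, E, D, F, C, B]
After 4 (swap(4, 2)): [A, E, C, F, D, B]
After 5 (reverse(0, 3)): [F, C, E, A, D, B]
After 6 (rotate_left(1, 3, k=1)): [F, E, A, C, D, B]
After 7 (rotate_left(0, 4, k=2)): [A, C, D, F, E, B]
After 8 (swap(0, 3)): [F, C, D, A, E, B]
After 9 (reverse(1, 3)): [F, A, D, C, E, B]
After 10 (swap(1, 2)): [F, D, A, C, E, B]
After 11 (rotate_left(3, 5, k=1)): [F, D, A, E, B, C]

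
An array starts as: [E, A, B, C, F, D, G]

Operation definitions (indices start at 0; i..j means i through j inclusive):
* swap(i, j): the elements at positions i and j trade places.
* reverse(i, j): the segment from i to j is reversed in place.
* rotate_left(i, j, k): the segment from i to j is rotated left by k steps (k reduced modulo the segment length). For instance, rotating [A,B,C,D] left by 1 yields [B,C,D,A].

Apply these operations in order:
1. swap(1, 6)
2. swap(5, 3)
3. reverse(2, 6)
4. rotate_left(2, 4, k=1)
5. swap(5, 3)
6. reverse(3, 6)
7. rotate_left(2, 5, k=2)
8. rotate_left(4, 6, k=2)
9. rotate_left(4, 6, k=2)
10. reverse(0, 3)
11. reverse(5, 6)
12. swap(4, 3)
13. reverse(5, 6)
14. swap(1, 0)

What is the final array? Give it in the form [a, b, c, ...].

After 1 (swap(1, 6)): [E, G, B, C, F, D, A]
After 2 (swap(5, 3)): [E, G, B, D, F, C, A]
After 3 (reverse(2, 6)): [E, G, A, C, F, D, B]
After 4 (rotate_left(2, 4, k=1)): [E, G, C, F, A, D, B]
After 5 (swap(5, 3)): [E, G, C, D, A, F, B]
After 6 (reverse(3, 6)): [E, G, C, B, F, A, D]
After 7 (rotate_left(2, 5, k=2)): [E, G, F, A, C, B, D]
After 8 (rotate_left(4, 6, k=2)): [E, G, F, A, D, C, B]
After 9 (rotate_left(4, 6, k=2)): [E, G, F, A, B, D, C]
After 10 (reverse(0, 3)): [A, F, G, E, B, D, C]
After 11 (reverse(5, 6)): [A, F, G, E, B, C, D]
After 12 (swap(4, 3)): [A, F, G, B, E, C, D]
After 13 (reverse(5, 6)): [A, F, G, B, E, D, C]
After 14 (swap(1, 0)): [F, A, G, B, E, D, C]

Answer: [F, A, G, B, E, D, C]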